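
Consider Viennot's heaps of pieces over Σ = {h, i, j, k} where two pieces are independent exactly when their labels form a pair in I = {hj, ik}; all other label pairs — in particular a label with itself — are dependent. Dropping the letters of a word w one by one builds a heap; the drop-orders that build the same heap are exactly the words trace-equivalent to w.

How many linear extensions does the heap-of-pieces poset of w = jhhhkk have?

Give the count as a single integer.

4

piece 0:j — minimal
piece 1:h — minimal
piece 2:h rests on {1:h}
piece 3:h rests on {2:h}
piece 4:k rests on {0:j, 3:h}
piece 5:k rests on {4:k}
minimal pieces: {0:j, 1:h}
ways to finish when only these pieces remain (= sum over removing one remaining piece with nothing left below it):
  1 left: {5}→1
  2 left: {4,5}→1
  3 left: {0,4,5}→1  {3,4,5}→1
  4 left: {0,3,4,5}→2  {2,3,4,5}→1
  placing 0:j first → 1 extensions
  placing 1:h first → 3 extensions
total linear extensions = 4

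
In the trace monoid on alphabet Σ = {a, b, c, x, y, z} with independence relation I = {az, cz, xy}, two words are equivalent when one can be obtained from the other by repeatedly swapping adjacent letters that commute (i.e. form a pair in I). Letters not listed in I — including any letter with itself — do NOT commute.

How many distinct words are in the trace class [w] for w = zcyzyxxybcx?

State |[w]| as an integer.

drop 0:z onto floor
drop 1:c onto floor
drop 2:y onto {0:z, 1:c}
drop 3:z onto {2:y}
drop 4:y onto {3:z}
drop 5:x onto {3:z}
drop 6:x onto {5:x}
drop 7:y onto {4:y}
drop 8:b onto {6:x, 7:y}
drop 9:c onto {8:b}
drop 10:x onto {9:c}
ground layer = {0:z, 1:c}
drop-orders for the pieces not yet dropped (sum over which currently-grounded one goes next):
  1 to go: {10} 1
  2 to go: {9,10} 1
  3 to go: {8,9,10} 1
  4 to go: {6,8,9,10} 1  {7,8,9,10} 1
  5 to go: {4,7,8,9,10} 1  {5,6,8,9,10} 1  {6,7,8,9,10} 2
  6 to go: {4,6,7,8,9,10} 3  {5,6,7,8,9,10} 3
  7 to go: {4,5,6,7,8,9,10} 6
  8 to go: {3,4,5,6,7,8,9,10} 6
  9 to go: {2,3,4,5,6,7,8,9,10} 6
  if 0:z drops first: 6 orders
  if 1:c drops first: 6 orders
heap linearizations: 12

12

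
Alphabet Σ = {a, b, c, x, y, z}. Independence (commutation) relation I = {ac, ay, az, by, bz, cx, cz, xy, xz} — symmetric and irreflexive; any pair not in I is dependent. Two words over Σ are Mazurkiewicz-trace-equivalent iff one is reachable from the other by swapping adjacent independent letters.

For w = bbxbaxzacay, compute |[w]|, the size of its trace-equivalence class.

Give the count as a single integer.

130

#0=b has no predecessor
#1=b depends on [0:b]
#2=x depends on [1:b]
#3=b depends on [2:x]
#4=a depends on [3:b]
#5=x depends on [4:a]
#6=z has no predecessor
#7=a depends on [5:x]
#8=c depends on [3:b]
#9=a depends on [7:a]
#10=y depends on [6:z, 8:c]
sources: [0:b, 6:z]
N(rest) = Σ N(rest − s) over sources s of rest; N(one piece) = 1:
  size 1 → [9]=1  [10]=1
  size 2 → [6,10]=1  [7,9]=1  [8,10]=1  [9,10]=2
  size 3 → [5,7,9]=1  [6,8,10]=2  [6,9,10]=3  [7,9,10]=3  [8,9,10]=3
  size 4 → [4,5,7,9]=1  [5,7,9,10]=4  [6,7,9,10]=6  [6,8,9,10]=8  [7,8,9,10]=6
  size 5 → [4,5,7,9,10]=5  [5,6,7,9,10]=10  [5,7,8,9,10]=10  [6,7,8,9,10]=20
  size 6 → [4,5,6,7,9,10]=15  [4,5,7,8,9,10]=15  [5,6,7,8,9,10]=40
  size 7 → [3,4,5,7,8,9,10]=15  [4,5,6,7,8,9,10]=70
  size 8 → [2,3,4,5,7,8,9,10]=15  [3,4,5,6,7,8,9,10]=85
  size 9 → [1,2,3,4,5,7,8,9,10]=15  [2,3,4,5,6,7,8,9,10]=100
  first=0(b) contributes 115
  first=6(z) contributes 15
|[w]| = 130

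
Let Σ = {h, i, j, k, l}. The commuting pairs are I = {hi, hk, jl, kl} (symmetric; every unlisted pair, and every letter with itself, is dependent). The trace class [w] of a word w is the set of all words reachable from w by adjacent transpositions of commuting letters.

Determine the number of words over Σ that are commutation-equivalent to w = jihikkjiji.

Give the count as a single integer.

5

drop 0:j onto floor
drop 1:i onto {0:j}
drop 2:h onto {0:j}
drop 3:i onto {1:i}
drop 4:k onto {3:i}
drop 5:k onto {4:k}
drop 6:j onto {2:h, 5:k}
drop 7:i onto {6:j}
drop 8:j onto {7:i}
drop 9:i onto {8:j}
ground layer = {0:j}
drop-orders for the pieces not yet dropped (sum over which currently-grounded one goes next):
  1 to go: {9} 1
  2 to go: {8,9} 1
  3 to go: {7,8,9} 1
  4 to go: {6,7,8,9} 1
  5 to go: {2,6,7,8,9} 1  {5,6,7,8,9} 1
  6 to go: {2,5,6,7,8,9} 2  {4,5,6,7,8,9} 1
  7 to go: {2,4,5,6,7,8,9} 3  {3,4,5,6,7,8,9} 1
  8 to go: {1,3,4,5,6,7,8,9} 1  {2,3,4,5,6,7,8,9} 4
  if 0:j drops first: 5 orders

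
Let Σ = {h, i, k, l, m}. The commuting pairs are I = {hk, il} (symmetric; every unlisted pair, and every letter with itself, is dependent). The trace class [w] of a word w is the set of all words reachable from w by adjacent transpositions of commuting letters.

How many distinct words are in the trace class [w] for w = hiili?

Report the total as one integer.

4

#0=h has no predecessor
#1=i depends on [0:h]
#2=i depends on [1:i]
#3=l depends on [0:h]
#4=i depends on [2:i]
sources: [0:h]
N(rest) = Σ N(rest − s) over sources s of rest; N(one piece) = 1:
  size 1 → [3]=1  [4]=1
  size 2 → [2,4]=1  [3,4]=2
  size 3 → [1,2,4]=1  [2,3,4]=3
  first=0(h) contributes 4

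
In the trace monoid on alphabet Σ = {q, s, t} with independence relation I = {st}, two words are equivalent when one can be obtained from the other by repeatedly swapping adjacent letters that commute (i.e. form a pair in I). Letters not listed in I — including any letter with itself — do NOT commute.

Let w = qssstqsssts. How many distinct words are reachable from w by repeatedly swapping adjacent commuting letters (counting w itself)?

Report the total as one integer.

20

piece 0:q — minimal
piece 1:s rests on {0:q}
piece 2:s rests on {1:s}
piece 3:s rests on {2:s}
piece 4:t rests on {0:q}
piece 5:q rests on {3:s, 4:t}
piece 6:s rests on {5:q}
piece 7:s rests on {6:s}
piece 8:s rests on {7:s}
piece 9:t rests on {5:q}
piece 10:s rests on {8:s}
minimal pieces: {0:q}
ways to finish when only these pieces remain (= sum over removing one remaining piece with nothing left below it):
  1 left: {9}→1  {10}→1
  2 left: {8,10}→1  {9,10}→2
  3 left: {7,8,10}→1  {8,9,10}→3
  4 left: {6,7,8,10}→1  {7,8,9,10}→4
  5 left: {6,7,8,9,10}→5
  6 left: {5,6,7,8,9,10}→5
  7 left: {3,5,6,7,8,9,10}→5  {4,5,6,7,8,9,10}→5
  8 left: {2,3,5,6,7,8,9,10}→5  {3,4,5,6,7,8,9,10}→10
  9 left: {1,2,3,5,6,7,8,9,10}→5  {2,3,4,5,6,7,8,9,10}→15
  placing 0:q first → 20 extensions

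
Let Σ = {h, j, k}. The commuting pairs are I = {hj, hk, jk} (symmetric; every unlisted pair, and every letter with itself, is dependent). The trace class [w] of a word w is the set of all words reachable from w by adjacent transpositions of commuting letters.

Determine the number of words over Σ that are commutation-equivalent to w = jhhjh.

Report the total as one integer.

10

drop 0:j onto floor
drop 1:h onto floor
drop 2:h onto {1:h}
drop 3:j onto {0:j}
drop 4:h onto {2:h}
ground layer = {0:j, 1:h}
drop-orders for the pieces not yet dropped (sum over which currently-grounded one goes next):
  1 to go: {3} 1  {4} 1
  2 to go: {0,3} 1  {2,4} 1  {3,4} 2
  3 to go: {0,3,4} 3  {1,2,4} 1  {2,3,4} 3
  if 0:j drops first: 4 orders
  if 1:h drops first: 6 orders
heap linearizations: 10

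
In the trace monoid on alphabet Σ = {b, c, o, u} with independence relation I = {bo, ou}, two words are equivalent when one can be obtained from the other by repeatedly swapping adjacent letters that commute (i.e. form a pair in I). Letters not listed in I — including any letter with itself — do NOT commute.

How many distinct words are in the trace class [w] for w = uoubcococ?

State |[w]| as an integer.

4

piece 0:u — minimal
piece 1:o — minimal
piece 2:u rests on {0:u}
piece 3:b rests on {2:u}
piece 4:c rests on {1:o, 3:b}
piece 5:o rests on {4:c}
piece 6:c rests on {5:o}
piece 7:o rests on {6:c}
piece 8:c rests on {7:o}
minimal pieces: {0:u, 1:o}
ways to finish when only these pieces remain (= sum over removing one remaining piece with nothing left below it):
  1 left: {8}→1
  2 left: {7,8}→1
  3 left: {6,7,8}→1
  4 left: {5,6,7,8}→1
  5 left: {4,5,6,7,8}→1
  6 left: {1,4,5,6,7,8}→1  {3,4,5,6,7,8}→1
  7 left: {1,3,4,5,6,7,8}→2  {2,3,4,5,6,7,8}→1
  placing 0:u first → 3 extensions
  placing 1:o first → 1 extensions
total linear extensions = 4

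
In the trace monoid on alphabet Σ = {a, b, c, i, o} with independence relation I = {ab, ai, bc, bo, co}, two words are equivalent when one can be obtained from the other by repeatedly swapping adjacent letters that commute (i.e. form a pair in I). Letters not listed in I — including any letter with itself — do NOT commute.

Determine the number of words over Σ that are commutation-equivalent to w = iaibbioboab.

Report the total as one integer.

0(i) covers ∅
1(a) covers ∅
2(i) covers 0:i
3(b) covers 2:i
4(b) covers 3:b
5(i) covers 4:b
6(o) covers 1:a, 5:i
7(b) covers 5:i
8(o) covers 6:o
9(a) covers 8:o
10(b) covers 7:b
floor of heap: 0:i, 1:a
completions by unplaced set U, small U first (add the entries for U minus each lowest piece of U):
  |U|=1: {9}:1  {10}:1
  |U|=2: {7,10}:1  {8,9}:1  {9,10}:2
  |U|=3: {6,8,9}:1  {7,9,10}:3  {8,9,10}:3
  |U|=4: {1,6,8,9}:1  {6,8,9,10}:4  {7,8,9,10}:6
  |U|=5: {1,6,8,9,10}:5  {6,7,8,9,10}:10
  |U|=6: {1,6,7,8,9,10}:15  {5,6,7,8,9,10}:10
  |U|=7: {1,5,6,7,8,9,10}:25  {4,5,6,7,8,9,10}:10
  |U|=8: {1,4,5,6,7,8,9,10}:35  {3,4,5,6,7,8,9,10}:10
  |U|=9: {1,3,4,5,6,7,8,9,10}:45  {2,3,4,5,6,7,8,9,10}:10
  start at 0(i): 55
  start at 1(a): 10
sum over floor = 65

65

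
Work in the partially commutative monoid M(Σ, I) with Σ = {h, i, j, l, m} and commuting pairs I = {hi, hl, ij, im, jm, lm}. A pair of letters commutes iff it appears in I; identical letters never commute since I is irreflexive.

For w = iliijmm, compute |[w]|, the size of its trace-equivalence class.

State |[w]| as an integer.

63

0(i) covers ∅
1(l) covers 0:i
2(i) covers 1:l
3(i) covers 2:i
4(j) covers 1:l
5(m) covers ∅
6(m) covers 5:m
floor of heap: 0:i, 5:m
completions by unplaced set U, small U first (add the entries for U minus each lowest piece of U):
  |U|=1: {3}:1  {4}:1  {6}:1
  |U|=2: {2,3}:1  {3,4}:2  {3,6}:2  {4,6}:2  {5,6}:1
  |U|=3: {2,3,4}:3  {2,3,6}:3  {3,4,6}:6  {3,5,6}:3  {4,5,6}:3
  |U|=4: {1,2,3,4}:3  {2,3,4,6}:12  {2,3,5,6}:6  {3,4,5,6}:12
  |U|=5: {0,1,2,3,4}:3  {1,2,3,4,6}:15  {2,3,4,5,6}:30
  start at 0(i): 45
  start at 5(m): 18
sum over floor = 63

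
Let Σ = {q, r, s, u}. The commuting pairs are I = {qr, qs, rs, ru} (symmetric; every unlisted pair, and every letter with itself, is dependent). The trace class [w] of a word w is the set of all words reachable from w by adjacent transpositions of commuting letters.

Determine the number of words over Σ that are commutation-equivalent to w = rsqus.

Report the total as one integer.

10

0(r) covers ∅
1(s) covers ∅
2(q) covers ∅
3(u) covers 1:s, 2:q
4(s) covers 3:u
floor of heap: 0:r, 1:s, 2:q
completions by unplaced set U, small U first (add the entries for U minus each lowest piece of U):
  |U|=1: {0}:1  {4}:1
  |U|=2: {0,4}:2  {3,4}:1
  |U|=3: {0,3,4}:3  {1,3,4}:1  {2,3,4}:1
  start at 0(r): 2
  start at 1(s): 4
  start at 2(q): 4
sum over floor = 10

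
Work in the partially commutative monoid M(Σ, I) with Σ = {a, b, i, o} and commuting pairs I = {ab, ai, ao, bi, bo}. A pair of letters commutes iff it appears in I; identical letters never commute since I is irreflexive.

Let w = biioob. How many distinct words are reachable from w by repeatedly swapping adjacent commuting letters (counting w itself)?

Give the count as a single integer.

15

#0=b has no predecessor
#1=i has no predecessor
#2=i depends on [1:i]
#3=o depends on [2:i]
#4=o depends on [3:o]
#5=b depends on [0:b]
sources: [0:b, 1:i]
N(rest) = Σ N(rest − s) over sources s of rest; N(one piece) = 1:
  size 1 → [4]=1  [5]=1
  size 2 → [0,5]=1  [3,4]=1  [4,5]=2
  size 3 → [0,4,5]=3  [2,3,4]=1  [3,4,5]=3
  size 4 → [0,3,4,5]=6  [1,2,3,4]=1  [2,3,4,5]=4
  first=0(b) contributes 5
  first=1(i) contributes 10
|[w]| = 15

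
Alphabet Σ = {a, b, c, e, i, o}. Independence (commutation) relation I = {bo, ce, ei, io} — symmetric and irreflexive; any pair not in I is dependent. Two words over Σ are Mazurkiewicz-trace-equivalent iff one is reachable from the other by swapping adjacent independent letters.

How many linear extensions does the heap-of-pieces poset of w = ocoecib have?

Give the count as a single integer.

3

#0=o has no predecessor
#1=c depends on [0:o]
#2=o depends on [1:c]
#3=e depends on [2:o]
#4=c depends on [2:o]
#5=i depends on [4:c]
#6=b depends on [3:e, 5:i]
sources: [0:o]
N(rest) = Σ N(rest − s) over sources s of rest; N(one piece) = 1:
  size 1 → [6]=1
  size 2 → [3,6]=1  [5,6]=1
  size 3 → [3,5,6]=2  [4,5,6]=1
  size 4 → [3,4,5,6]=3
  size 5 → [2,3,4,5,6]=3
  first=0(o) contributes 3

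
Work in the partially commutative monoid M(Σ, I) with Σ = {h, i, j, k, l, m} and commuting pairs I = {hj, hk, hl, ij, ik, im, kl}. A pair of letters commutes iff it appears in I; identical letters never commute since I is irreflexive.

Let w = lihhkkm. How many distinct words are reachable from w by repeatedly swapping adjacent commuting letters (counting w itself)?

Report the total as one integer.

0(l) covers ∅
1(i) covers 0:l
2(h) covers 1:i
3(h) covers 2:h
4(k) covers ∅
5(k) covers 4:k
6(m) covers 3:h, 5:k
floor of heap: 0:l, 4:k
completions by unplaced set U, small U first (add the entries for U minus each lowest piece of U):
  |U|=1: {6}:1
  |U|=2: {3,6}:1  {5,6}:1
  |U|=3: {2,3,6}:1  {3,5,6}:2  {4,5,6}:1
  |U|=4: {1,2,3,6}:1  {2,3,5,6}:3  {3,4,5,6}:3
  |U|=5: {0,1,2,3,6}:1  {1,2,3,5,6}:4  {2,3,4,5,6}:6
  start at 0(l): 10
  start at 4(k): 5
sum over floor = 15

15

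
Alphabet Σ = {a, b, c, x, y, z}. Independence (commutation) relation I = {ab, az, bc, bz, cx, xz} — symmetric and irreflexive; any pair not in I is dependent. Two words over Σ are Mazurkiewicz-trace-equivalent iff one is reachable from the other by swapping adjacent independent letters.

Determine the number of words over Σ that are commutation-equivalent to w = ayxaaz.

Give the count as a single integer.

4

drop 0:a onto floor
drop 1:y onto {0:a}
drop 2:x onto {1:y}
drop 3:a onto {2:x}
drop 4:a onto {3:a}
drop 5:z onto {1:y}
ground layer = {0:a}
drop-orders for the pieces not yet dropped (sum over which currently-grounded one goes next):
  1 to go: {4} 1  {5} 1
  2 to go: {3,4} 1  {4,5} 2
  3 to go: {2,3,4} 1  {3,4,5} 3
  4 to go: {2,3,4,5} 4
  if 0:a drops first: 4 orders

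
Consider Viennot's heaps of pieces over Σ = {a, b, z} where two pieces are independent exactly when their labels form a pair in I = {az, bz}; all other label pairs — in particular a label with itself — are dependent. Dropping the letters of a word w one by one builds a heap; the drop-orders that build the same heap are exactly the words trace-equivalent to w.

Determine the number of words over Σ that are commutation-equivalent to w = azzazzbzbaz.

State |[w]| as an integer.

#0=a has no predecessor
#1=z has no predecessor
#2=z depends on [1:z]
#3=a depends on [0:a]
#4=z depends on [2:z]
#5=z depends on [4:z]
#6=b depends on [3:a]
#7=z depends on [5:z]
#8=b depends on [6:b]
#9=a depends on [8:b]
#10=z depends on [7:z]
sources: [0:a, 1:z]
N(rest) = Σ N(rest − s) over sources s of rest; N(one piece) = 1:
  size 1 → [9]=1  [10]=1
  size 2 → [7,10]=1  [8,9]=1  [9,10]=2
  size 3 → [5,7,10]=1  [6,8,9]=1  [7,9,10]=3  [8,9,10]=3
  size 4 → [3,6,8,9]=1  [4,5,7,10]=1  [5,7,9,10]=4  [6,8,9,10]=4  [7,8,9,10]=6
  size 5 → [0,3,6,8,9]=1  [2,4,5,7,10]=1  [3,6,8,9,10]=5  [4,5,7,9,10]=5  [5,7,8,9,10]=10  [6,7,8,9,10]=10
  size 6 → [0,3,6,8,9,10]=6  [1,2,4,5,7,10]=1  [2,4,5,7,9,10]=6  [3,6,7,8,9,10]=15  [4,5,7,8,9,10]=15  [5,6,7,8,9,10]=20
  size 7 → [0,3,6,7,8,9,10]=21  [1,2,4,5,7,9,10]=7  [2,4,5,7,8,9,10]=21  [3,5,6,7,8,9,10]=35  [4,5,6,7,8,9,10]=35
  size 8 → [0,3,5,6,7,8,9,10]=56  [1,2,4,5,7,8,9,10]=28  [2,4,5,6,7,8,9,10]=56  [3,4,5,6,7,8,9,10]=70
  size 9 → [0,3,4,5,6,7,8,9,10]=126  [1,2,4,5,6,7,8,9,10]=84  [2,3,4,5,6,7,8,9,10]=126
  first=0(a) contributes 210
  first=1(z) contributes 252
|[w]| = 462

462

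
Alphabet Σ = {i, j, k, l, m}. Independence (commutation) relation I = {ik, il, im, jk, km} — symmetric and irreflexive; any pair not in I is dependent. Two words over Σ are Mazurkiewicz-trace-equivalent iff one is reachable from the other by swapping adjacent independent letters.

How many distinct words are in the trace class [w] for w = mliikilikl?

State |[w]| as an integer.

210

0(m) covers ∅
1(l) covers 0:m
2(i) covers ∅
3(i) covers 2:i
4(k) covers 1:l
5(i) covers 3:i
6(l) covers 4:k
7(i) covers 5:i
8(k) covers 6:l
9(l) covers 8:k
floor of heap: 0:m, 2:i
completions by unplaced set U, small U first (add the entries for U minus each lowest piece of U):
  |U|=1: {7}:1  {9}:1
  |U|=2: {5,7}:1  {7,9}:2  {8,9}:1
  |U|=3: {3,5,7}:1  {5,7,9}:3  {6,8,9}:1  {7,8,9}:3
  |U|=4: {2,3,5,7}:1  {3,5,7,9}:4  {4,6,8,9}:1  {5,7,8,9}:6  {6,7,8,9}:4
  |U|=5: {1,4,6,8,9}:1  {2,3,5,7,9}:5  {3,5,7,8,9}:10  {4,6,7,8,9}:5  {5,6,7,8,9}:10
  |U|=6: {0,1,4,6,8,9}:1  {1,4,6,7,8,9}:6  {2,3,5,7,8,9}:15  {3,5,6,7,8,9}:20  {4,5,6,7,8,9}:15
  |U|=7: {0,1,4,6,7,8,9}:7  {1,4,5,6,7,8,9}:21  {2,3,5,6,7,8,9}:35  {3,4,5,6,7,8,9}:35
  |U|=8: {0,1,4,5,6,7,8,9}:28  {1,3,4,5,6,7,8,9}:56  {2,3,4,5,6,7,8,9}:70
  start at 0(m): 126
  start at 2(i): 84
sum over floor = 210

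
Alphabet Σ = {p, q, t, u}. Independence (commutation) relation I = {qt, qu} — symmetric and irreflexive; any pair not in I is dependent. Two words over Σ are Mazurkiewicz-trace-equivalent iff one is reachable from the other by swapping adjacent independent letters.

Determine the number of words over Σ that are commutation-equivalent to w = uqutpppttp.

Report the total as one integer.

4

drop 0:u onto floor
drop 1:q onto floor
drop 2:u onto {0:u}
drop 3:t onto {2:u}
drop 4:p onto {1:q, 3:t}
drop 5:p onto {4:p}
drop 6:p onto {5:p}
drop 7:t onto {6:p}
drop 8:t onto {7:t}
drop 9:p onto {8:t}
ground layer = {0:u, 1:q}
drop-orders for the pieces not yet dropped (sum over which currently-grounded one goes next):
  1 to go: {9} 1
  2 to go: {8,9} 1
  3 to go: {7,8,9} 1
  4 to go: {6,7,8,9} 1
  5 to go: {5,6,7,8,9} 1
  6 to go: {4,5,6,7,8,9} 1
  7 to go: {1,4,5,6,7,8,9} 1  {3,4,5,6,7,8,9} 1
  8 to go: {1,3,4,5,6,7,8,9} 2  {2,3,4,5,6,7,8,9} 1
  if 0:u drops first: 3 orders
  if 1:q drops first: 1 orders
heap linearizations: 4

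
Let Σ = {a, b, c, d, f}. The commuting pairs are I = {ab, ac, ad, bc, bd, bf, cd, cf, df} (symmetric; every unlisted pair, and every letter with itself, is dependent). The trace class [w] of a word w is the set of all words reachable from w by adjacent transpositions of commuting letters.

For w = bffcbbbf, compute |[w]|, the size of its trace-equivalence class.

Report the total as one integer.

drop 0:b onto floor
drop 1:f onto floor
drop 2:f onto {1:f}
drop 3:c onto floor
drop 4:b onto {0:b}
drop 5:b onto {4:b}
drop 6:b onto {5:b}
drop 7:f onto {2:f}
ground layer = {0:b, 1:f, 3:c}
drop-orders for the pieces not yet dropped (sum over which currently-grounded one goes next):
  1 to go: {3} 1  {6} 1  {7} 1
  2 to go: {2,7} 1  {3,6} 2  {3,7} 2  {5,6} 1  {6,7} 2
  3 to go: {1,2,7} 1  {2,3,7} 3  {2,6,7} 3  {3,5,6} 3  {3,6,7} 6  {4,5,6} 1  {5,6,7} 3
  4 to go: {0,4,5,6} 1  {1,2,3,7} 4  {1,2,6,7} 4  {2,3,6,7} 12  {2,5,6,7} 6  {3,4,5,6} 4  {3,5,6,7} 12  {4,5,6,7} 4
  5 to go: {0,3,4,5,6} 5  {0,4,5,6,7} 5  {1,2,3,6,7} 20  {1,2,5,6,7} 10  {2,3,5,6,7} 30  {2,4,5,6,7} 10  {3,4,5,6,7} 20
  6 to go: {0,2,4,5,6,7} 15  {0,3,4,5,6,7} 30  {1,2,3,5,6,7} 60  {1,2,4,5,6,7} 20  {2,3,4,5,6,7} 60
  if 0:b drops first: 140 orders
  if 1:f drops first: 105 orders
  if 3:c drops first: 35 orders
heap linearizations: 280

280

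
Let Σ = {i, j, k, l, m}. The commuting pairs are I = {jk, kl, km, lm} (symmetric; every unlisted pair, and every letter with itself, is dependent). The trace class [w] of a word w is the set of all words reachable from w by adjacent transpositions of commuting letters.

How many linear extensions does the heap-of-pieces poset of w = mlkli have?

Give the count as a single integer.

piece 0:m — minimal
piece 1:l — minimal
piece 2:k — minimal
piece 3:l rests on {1:l}
piece 4:i rests on {0:m, 2:k, 3:l}
minimal pieces: {0:m, 1:l, 2:k}
ways to finish when only these pieces remain (= sum over removing one remaining piece with nothing left below it):
  1 left: {4}→1
  2 left: {0,4}→1  {2,4}→1  {3,4}→1
  3 left: {0,2,4}→2  {0,3,4}→2  {1,3,4}→1  {2,3,4}→2
  placing 0:m first → 3 extensions
  placing 1:l first → 6 extensions
  placing 2:k first → 3 extensions
total linear extensions = 12

12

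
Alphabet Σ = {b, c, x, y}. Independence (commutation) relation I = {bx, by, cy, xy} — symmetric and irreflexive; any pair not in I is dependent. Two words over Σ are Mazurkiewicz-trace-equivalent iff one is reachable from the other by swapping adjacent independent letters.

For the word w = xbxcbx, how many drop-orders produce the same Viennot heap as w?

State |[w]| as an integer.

piece 0:x — minimal
piece 1:b — minimal
piece 2:x rests on {0:x}
piece 3:c rests on {1:b, 2:x}
piece 4:b rests on {3:c}
piece 5:x rests on {3:c}
minimal pieces: {0:x, 1:b}
ways to finish when only these pieces remain (= sum over removing one remaining piece with nothing left below it):
  1 left: {4}→1  {5}→1
  2 left: {4,5}→2
  3 left: {3,4,5}→2
  4 left: {1,3,4,5}→2  {2,3,4,5}→2
  placing 0:x first → 4 extensions
  placing 1:b first → 2 extensions
total linear extensions = 6

6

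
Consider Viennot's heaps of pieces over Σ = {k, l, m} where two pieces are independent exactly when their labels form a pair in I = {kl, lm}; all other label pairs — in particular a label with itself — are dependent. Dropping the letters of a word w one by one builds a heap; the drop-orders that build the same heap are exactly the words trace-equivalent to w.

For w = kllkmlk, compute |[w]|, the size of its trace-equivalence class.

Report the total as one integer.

piece 0:k — minimal
piece 1:l — minimal
piece 2:l rests on {1:l}
piece 3:k rests on {0:k}
piece 4:m rests on {3:k}
piece 5:l rests on {2:l}
piece 6:k rests on {4:m}
minimal pieces: {0:k, 1:l}
ways to finish when only these pieces remain (= sum over removing one remaining piece with nothing left below it):
  1 left: {5}→1  {6}→1
  2 left: {2,5}→1  {4,6}→1  {5,6}→2
  3 left: {1,2,5}→1  {2,5,6}→3  {3,4,6}→1  {4,5,6}→3
  4 left: {0,3,4,6}→1  {1,2,5,6}→4  {2,4,5,6}→6  {3,4,5,6}→4
  5 left: {0,3,4,5,6}→5  {1,2,4,5,6}→10  {2,3,4,5,6}→10
  placing 0:k first → 20 extensions
  placing 1:l first → 15 extensions
total linear extensions = 35

35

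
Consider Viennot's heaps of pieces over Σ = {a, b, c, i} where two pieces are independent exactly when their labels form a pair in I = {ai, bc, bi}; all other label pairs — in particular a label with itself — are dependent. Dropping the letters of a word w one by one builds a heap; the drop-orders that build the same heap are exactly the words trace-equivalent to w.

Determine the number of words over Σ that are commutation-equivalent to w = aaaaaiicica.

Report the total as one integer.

21

piece 0:a — minimal
piece 1:a rests on {0:a}
piece 2:a rests on {1:a}
piece 3:a rests on {2:a}
piece 4:a rests on {3:a}
piece 5:i — minimal
piece 6:i rests on {5:i}
piece 7:c rests on {4:a, 6:i}
piece 8:i rests on {7:c}
piece 9:c rests on {8:i}
piece 10:a rests on {9:c}
minimal pieces: {0:a, 5:i}
ways to finish when only these pieces remain (= sum over removing one remaining piece with nothing left below it):
  1 left: {10}→1
  2 left: {9,10}→1
  3 left: {8,9,10}→1
  4 left: {7,8,9,10}→1
  5 left: {4,7,8,9,10}→1  {6,7,8,9,10}→1
  6 left: {3,4,7,8,9,10}→1  {4,6,7,8,9,10}→2  {5,6,7,8,9,10}→1
  7 left: {2,3,4,7,8,9,10}→1  {3,4,6,7,8,9,10}→3  {4,5,6,7,8,9,10}→3
  8 left: {1,2,3,4,7,8,9,10}→1  {2,3,4,6,7,8,9,10}→4  {3,4,5,6,7,8,9,10}→6
  9 left: {0,1,2,3,4,7,8,9,10}→1  {1,2,3,4,6,7,8,9,10}→5  {2,3,4,5,6,7,8,9,10}→10
  placing 0:a first → 15 extensions
  placing 5:i first → 6 extensions
total linear extensions = 21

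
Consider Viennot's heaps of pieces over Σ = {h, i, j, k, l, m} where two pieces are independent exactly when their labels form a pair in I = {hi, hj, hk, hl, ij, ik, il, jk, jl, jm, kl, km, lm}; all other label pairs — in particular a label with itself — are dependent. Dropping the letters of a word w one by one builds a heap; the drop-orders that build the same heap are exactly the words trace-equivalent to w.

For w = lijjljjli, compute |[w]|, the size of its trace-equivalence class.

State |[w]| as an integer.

0(l) covers ∅
1(i) covers ∅
2(j) covers ∅
3(j) covers 2:j
4(l) covers 0:l
5(j) covers 3:j
6(j) covers 5:j
7(l) covers 4:l
8(i) covers 1:i
floor of heap: 0:l, 1:i, 2:j
completions by unplaced set U, small U first (add the entries for U minus each lowest piece of U):
  |U|=1: {6}:1  {7}:1  {8}:1
  |U|=2: {1,8}:1  {4,7}:1  {5,6}:1  {6,7}:2  {6,8}:2  {7,8}:2
  |U|=3: {0,4,7}:1  {1,6,8}:3  {1,7,8}:3  {3,5,6}:1  {4,6,7}:3  {4,7,8}:3  {5,6,7}:3  {5,6,8}:3  {6,7,8}:6
  |U|=4: {0,4,6,7}:4  {0,4,7,8}:4  {1,4,7,8}:6  {1,5,6,8}:6  {1,6,7,8}:12  {2,3,5,6}:1  {3,5,6,7}:4  {3,5,6,8}:4  {4,5,6,7}:6  {4,6,7,8}:12  {5,6,7,8}:12
  |U|=5: {0,1,4,7,8}:10  {0,4,5,6,7}:10  {0,4,6,7,8}:20  {1,3,5,6,8}:10  {1,4,6,7,8}:30  {1,5,6,7,8}:30  {2,3,5,6,7}:5  {2,3,5,6,8}:5  {3,4,5,6,7}:10  {3,5,6,7,8}:20  {4,5,6,7,8}:30
  |U|=6: {0,1,4,6,7,8}:60  {0,3,4,5,6,7}:20  {0,4,5,6,7,8}:60  {1,2,3,5,6,8}:15  {1,3,5,6,7,8}:60  {1,4,5,6,7,8}:90  {2,3,4,5,6,7}:15  {2,3,5,6,7,8}:30  {3,4,5,6,7,8}:60
  |U|=7: {0,1,4,5,6,7,8}:210  {0,2,3,4,5,6,7}:35  {0,3,4,5,6,7,8}:140  {1,2,3,5,6,7,8}:105  {1,3,4,5,6,7,8}:210  {2,3,4,5,6,7,8}:105
  start at 0(l): 420
  start at 1(i): 280
  start at 2(j): 560
sum over floor = 1260

1260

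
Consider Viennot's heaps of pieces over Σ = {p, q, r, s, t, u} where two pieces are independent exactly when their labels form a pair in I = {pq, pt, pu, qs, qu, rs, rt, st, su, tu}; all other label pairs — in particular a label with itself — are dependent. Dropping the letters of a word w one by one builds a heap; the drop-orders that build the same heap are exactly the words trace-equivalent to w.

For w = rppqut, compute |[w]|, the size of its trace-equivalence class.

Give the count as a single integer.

30

drop 0:r onto floor
drop 1:p onto {0:r}
drop 2:p onto {1:p}
drop 3:q onto {0:r}
drop 4:u onto {0:r}
drop 5:t onto {3:q}
ground layer = {0:r}
drop-orders for the pieces not yet dropped (sum over which currently-grounded one goes next):
  1 to go: {2} 1  {4} 1  {5} 1
  2 to go: {1,2} 1  {2,4} 2  {2,5} 2  {3,5} 1  {4,5} 2
  3 to go: {1,2,4} 3  {1,2,5} 3  {2,3,5} 3  {2,4,5} 6  {3,4,5} 3
  4 to go: {1,2,3,5} 6  {1,2,4,5} 12  {2,3,4,5} 12
  if 0:r drops first: 30 orders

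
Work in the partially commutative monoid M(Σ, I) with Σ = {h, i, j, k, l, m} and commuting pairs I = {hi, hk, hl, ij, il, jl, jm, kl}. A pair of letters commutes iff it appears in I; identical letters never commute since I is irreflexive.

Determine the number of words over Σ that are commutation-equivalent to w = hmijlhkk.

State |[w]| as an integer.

drop 0:h onto floor
drop 1:m onto {0:h}
drop 2:i onto {1:m}
drop 3:j onto {0:h}
drop 4:l onto {1:m}
drop 5:h onto {1:m, 3:j}
drop 6:k onto {2:i, 3:j}
drop 7:k onto {6:k}
ground layer = {0:h}
drop-orders for the pieces not yet dropped (sum over which currently-grounded one goes next):
  1 to go: {4} 1  {5} 1  {7} 1
  2 to go: {4,5} 2  {4,7} 2  {5,7} 2  {6,7} 1
  3 to go: {2,6,7} 1  {4,5,7} 6  {4,6,7} 3  {5,6,7} 3
  4 to go: {2,4,6,7} 4  {2,5,6,7} 4  {3,5,6,7} 3  {4,5,6,7} 12
  5 to go: {2,3,5,6,7} 7  {2,4,5,6,7} 20  {3,4,5,6,7} 15
  6 to go: {1,2,4,5,6,7} 20  {2,3,4,5,6,7} 42
  if 0:h drops first: 62 orders

62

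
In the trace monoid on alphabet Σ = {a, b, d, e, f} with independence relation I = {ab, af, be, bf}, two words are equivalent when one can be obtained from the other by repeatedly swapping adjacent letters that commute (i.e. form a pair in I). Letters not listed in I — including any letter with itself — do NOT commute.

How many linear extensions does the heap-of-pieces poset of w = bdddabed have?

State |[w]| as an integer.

piece 0:b — minimal
piece 1:d rests on {0:b}
piece 2:d rests on {1:d}
piece 3:d rests on {2:d}
piece 4:a rests on {3:d}
piece 5:b rests on {3:d}
piece 6:e rests on {4:a}
piece 7:d rests on {5:b, 6:e}
minimal pieces: {0:b}
ways to finish when only these pieces remain (= sum over removing one remaining piece with nothing left below it):
  1 left: {7}→1
  2 left: {5,7}→1  {6,7}→1
  3 left: {4,6,7}→1  {5,6,7}→2
  4 left: {4,5,6,7}→3
  5 left: {3,4,5,6,7}→3
  6 left: {2,3,4,5,6,7}→3
  placing 0:b first → 3 extensions

3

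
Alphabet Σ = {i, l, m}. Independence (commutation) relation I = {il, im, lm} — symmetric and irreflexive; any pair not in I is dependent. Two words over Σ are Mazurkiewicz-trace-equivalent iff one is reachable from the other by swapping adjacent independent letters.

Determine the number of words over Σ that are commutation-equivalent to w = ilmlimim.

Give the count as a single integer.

drop 0:i onto floor
drop 1:l onto floor
drop 2:m onto floor
drop 3:l onto {1:l}
drop 4:i onto {0:i}
drop 5:m onto {2:m}
drop 6:i onto {4:i}
drop 7:m onto {5:m}
ground layer = {0:i, 1:l, 2:m}
drop-orders for the pieces not yet dropped (sum over which currently-grounded one goes next):
  1 to go: {3} 1  {6} 1  {7} 1
  2 to go: {1,3} 1  {3,6} 2  {3,7} 2  {4,6} 1  {5,7} 1  {6,7} 2
  3 to go: {0,4,6} 1  {1,3,6} 3  {1,3,7} 3  {2,5,7} 1  {3,4,6} 3  {3,5,7} 3  {3,6,7} 6  {4,6,7} 3  {5,6,7} 3
  4 to go: {0,3,4,6} 4  {0,4,6,7} 4  {1,3,4,6} 6  {1,3,5,7} 6  {1,3,6,7} 12  {2,3,5,7} 4  {2,5,6,7} 4  {3,4,6,7} 12  {3,5,6,7} 12  {4,5,6,7} 6
  5 to go: {0,1,3,4,6} 10  {0,3,4,6,7} 20  {0,4,5,6,7} 10  {1,2,3,5,7} 10  {1,3,4,6,7} 30  {1,3,5,6,7} 30  {2,3,5,6,7} 20  {2,4,5,6,7} 10  {3,4,5,6,7} 30
  6 to go: {0,1,3,4,6,7} 60  {0,2,4,5,6,7} 20  {0,3,4,5,6,7} 60  {1,2,3,5,6,7} 60  {1,3,4,5,6,7} 90  {2,3,4,5,6,7} 60
  if 0:i drops first: 210 orders
  if 1:l drops first: 140 orders
  if 2:m drops first: 210 orders
heap linearizations: 560

560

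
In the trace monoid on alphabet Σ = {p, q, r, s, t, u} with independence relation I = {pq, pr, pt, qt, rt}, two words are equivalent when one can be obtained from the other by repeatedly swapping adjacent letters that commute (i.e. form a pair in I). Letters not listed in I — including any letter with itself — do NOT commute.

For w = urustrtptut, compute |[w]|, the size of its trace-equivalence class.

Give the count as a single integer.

20

drop 0:u onto floor
drop 1:r onto {0:u}
drop 2:u onto {1:r}
drop 3:s onto {2:u}
drop 4:t onto {3:s}
drop 5:r onto {3:s}
drop 6:t onto {4:t}
drop 7:p onto {3:s}
drop 8:t onto {6:t}
drop 9:u onto {5:r, 7:p, 8:t}
drop 10:t onto {9:u}
ground layer = {0:u}
drop-orders for the pieces not yet dropped (sum over which currently-grounded one goes next):
  1 to go: {10} 1
  2 to go: {9,10} 1
  3 to go: {5,9,10} 1  {7,9,10} 1  {8,9,10} 1
  4 to go: {5,7,9,10} 2  {5,8,9,10} 2  {6,8,9,10} 1  {7,8,9,10} 2
  5 to go: {4,6,8,9,10} 1  {5,6,8,9,10} 3  {5,7,8,9,10} 6  {6,7,8,9,10} 3
  6 to go: {4,5,6,8,9,10} 4  {4,6,7,8,9,10} 4  {5,6,7,8,9,10} 12
  7 to go: {4,5,6,7,8,9,10} 20
  8 to go: {3,4,5,6,7,8,9,10} 20
  9 to go: {2,3,4,5,6,7,8,9,10} 20
  if 0:u drops first: 20 orders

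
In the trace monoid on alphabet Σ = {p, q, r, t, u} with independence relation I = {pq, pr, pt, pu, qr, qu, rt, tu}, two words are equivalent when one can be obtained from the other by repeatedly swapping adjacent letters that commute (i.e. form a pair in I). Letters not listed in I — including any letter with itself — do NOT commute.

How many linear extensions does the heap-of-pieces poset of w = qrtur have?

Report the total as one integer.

#0=q has no predecessor
#1=r has no predecessor
#2=t depends on [0:q]
#3=u depends on [1:r]
#4=r depends on [3:u]
sources: [0:q, 1:r]
N(rest) = Σ N(rest − s) over sources s of rest; N(one piece) = 1:
  size 1 → [2]=1  [4]=1
  size 2 → [0,2]=1  [2,4]=2  [3,4]=1
  size 3 → [0,2,4]=3  [1,3,4]=1  [2,3,4]=3
  first=0(q) contributes 4
  first=1(r) contributes 6
|[w]| = 10

10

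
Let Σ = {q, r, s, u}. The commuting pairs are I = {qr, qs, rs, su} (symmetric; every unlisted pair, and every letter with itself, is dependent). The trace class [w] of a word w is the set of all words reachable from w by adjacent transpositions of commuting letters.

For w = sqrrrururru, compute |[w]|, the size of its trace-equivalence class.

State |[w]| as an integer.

#0=s has no predecessor
#1=q has no predecessor
#2=r has no predecessor
#3=r depends on [2:r]
#4=r depends on [3:r]
#5=u depends on [1:q, 4:r]
#6=r depends on [5:u]
#7=u depends on [6:r]
#8=r depends on [7:u]
#9=r depends on [8:r]
#10=u depends on [9:r]
sources: [0:s, 1:q, 2:r]
N(rest) = Σ N(rest − s) over sources s of rest; N(one piece) = 1:
  size 1 → [0]=1  [10]=1
  size 2 → [0,10]=2  [9,10]=1
  size 3 → [0,9,10]=3  [8,9,10]=1
  size 4 → [0,8,9,10]=4  [7,8,9,10]=1
  size 5 → [0,7,8,9,10]=5  [6,7,8,9,10]=1
  size 6 → [0,6,7,8,9,10]=6  [5,6,7,8,9,10]=1
  size 7 → [0,5,6,7,8,9,10]=7  [1,5,6,7,8,9,10]=1  [4,5,6,7,8,9,10]=1
  size 8 → [0,1,5,6,7,8,9,10]=8  [0,4,5,6,7,8,9,10]=8  [1,4,5,6,7,8,9,10]=2  [3,4,5,6,7,8,9,10]=1
  size 9 → [0,1,4,5,6,7,8,9,10]=18  [0,3,4,5,6,7,8,9,10]=9  [1,3,4,5,6,7,8,9,10]=3  [2,3,4,5,6,7,8,9,10]=1
  first=0(s) contributes 4
  first=1(q) contributes 10
  first=2(r) contributes 30
|[w]| = 44

44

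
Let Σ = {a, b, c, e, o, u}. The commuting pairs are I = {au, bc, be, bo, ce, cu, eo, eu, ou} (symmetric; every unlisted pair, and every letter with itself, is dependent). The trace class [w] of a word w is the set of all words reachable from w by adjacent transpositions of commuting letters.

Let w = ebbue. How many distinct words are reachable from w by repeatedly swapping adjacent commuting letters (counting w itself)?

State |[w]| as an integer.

10

0(e) covers ∅
1(b) covers ∅
2(b) covers 1:b
3(u) covers 2:b
4(e) covers 0:e
floor of heap: 0:e, 1:b
completions by unplaced set U, small U first (add the entries for U minus each lowest piece of U):
  |U|=1: {3}:1  {4}:1
  |U|=2: {0,4}:1  {2,3}:1  {3,4}:2
  |U|=3: {0,3,4}:3  {1,2,3}:1  {2,3,4}:3
  start at 0(e): 4
  start at 1(b): 6
sum over floor = 10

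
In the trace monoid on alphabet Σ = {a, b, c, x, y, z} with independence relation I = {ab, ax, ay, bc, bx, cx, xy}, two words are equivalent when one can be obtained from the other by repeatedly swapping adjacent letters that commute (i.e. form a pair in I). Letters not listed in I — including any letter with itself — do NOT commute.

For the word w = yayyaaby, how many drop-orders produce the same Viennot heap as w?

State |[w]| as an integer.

piece 0:y — minimal
piece 1:a — minimal
piece 2:y rests on {0:y}
piece 3:y rests on {2:y}
piece 4:a rests on {1:a}
piece 5:a rests on {4:a}
piece 6:b rests on {3:y}
piece 7:y rests on {6:b}
minimal pieces: {0:y, 1:a}
ways to finish when only these pieces remain (= sum over removing one remaining piece with nothing left below it):
  1 left: {5}→1  {7}→1
  2 left: {4,5}→1  {5,7}→2  {6,7}→1
  3 left: {1,4,5}→1  {3,6,7}→1  {4,5,7}→3  {5,6,7}→3
  4 left: {1,4,5,7}→4  {2,3,6,7}→1  {3,5,6,7}→4  {4,5,6,7}→6
  5 left: {0,2,3,6,7}→1  {1,4,5,6,7}→10  {2,3,5,6,7}→5  {3,4,5,6,7}→10
  6 left: {0,2,3,5,6,7}→6  {1,3,4,5,6,7}→20  {2,3,4,5,6,7}→15
  placing 0:y first → 35 extensions
  placing 1:a first → 21 extensions
total linear extensions = 56

56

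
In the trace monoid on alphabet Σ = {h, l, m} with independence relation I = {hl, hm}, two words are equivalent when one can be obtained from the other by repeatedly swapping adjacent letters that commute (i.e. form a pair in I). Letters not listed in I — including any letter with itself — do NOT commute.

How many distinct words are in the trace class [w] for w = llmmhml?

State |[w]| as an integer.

7

0(l) covers ∅
1(l) covers 0:l
2(m) covers 1:l
3(m) covers 2:m
4(h) covers ∅
5(m) covers 3:m
6(l) covers 5:m
floor of heap: 0:l, 4:h
completions by unplaced set U, small U first (add the entries for U minus each lowest piece of U):
  |U|=1: {4}:1  {6}:1
  |U|=2: {4,6}:2  {5,6}:1
  |U|=3: {3,5,6}:1  {4,5,6}:3
  |U|=4: {2,3,5,6}:1  {3,4,5,6}:4
  |U|=5: {1,2,3,5,6}:1  {2,3,4,5,6}:5
  start at 0(l): 6
  start at 4(h): 1
sum over floor = 7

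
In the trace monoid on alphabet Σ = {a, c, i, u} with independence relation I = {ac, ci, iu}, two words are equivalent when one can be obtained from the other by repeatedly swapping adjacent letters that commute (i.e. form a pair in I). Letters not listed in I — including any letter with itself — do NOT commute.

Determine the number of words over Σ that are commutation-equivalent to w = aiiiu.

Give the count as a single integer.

4

0(a) covers ∅
1(i) covers 0:a
2(i) covers 1:i
3(i) covers 2:i
4(u) covers 0:a
floor of heap: 0:a
completions by unplaced set U, small U first (add the entries for U minus each lowest piece of U):
  |U|=1: {3}:1  {4}:1
  |U|=2: {2,3}:1  {3,4}:2
  |U|=3: {1,2,3}:1  {2,3,4}:3
  start at 0(a): 4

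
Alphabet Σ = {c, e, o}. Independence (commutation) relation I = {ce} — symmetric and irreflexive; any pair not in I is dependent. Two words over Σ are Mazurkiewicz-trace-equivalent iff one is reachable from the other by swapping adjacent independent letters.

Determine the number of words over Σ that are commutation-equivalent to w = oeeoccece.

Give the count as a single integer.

#0=o has no predecessor
#1=e depends on [0:o]
#2=e depends on [1:e]
#3=o depends on [2:e]
#4=c depends on [3:o]
#5=c depends on [4:c]
#6=e depends on [3:o]
#7=c depends on [5:c]
#8=e depends on [6:e]
sources: [0:o]
N(rest) = Σ N(rest − s) over sources s of rest; N(one piece) = 1:
  size 1 → [7]=1  [8]=1
  size 2 → [5,7]=1  [6,8]=1  [7,8]=2
  size 3 → [4,5,7]=1  [5,7,8]=3  [6,7,8]=3
  size 4 → [4,5,7,8]=4  [5,6,7,8]=6
  size 5 → [4,5,6,7,8]=10
  size 6 → [3,4,5,6,7,8]=10
  size 7 → [2,3,4,5,6,7,8]=10
  first=0(o) contributes 10

10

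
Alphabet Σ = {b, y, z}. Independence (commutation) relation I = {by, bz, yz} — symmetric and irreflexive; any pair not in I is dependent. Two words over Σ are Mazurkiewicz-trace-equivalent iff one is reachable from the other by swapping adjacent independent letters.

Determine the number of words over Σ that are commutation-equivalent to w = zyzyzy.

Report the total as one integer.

drop 0:z onto floor
drop 1:y onto floor
drop 2:z onto {0:z}
drop 3:y onto {1:y}
drop 4:z onto {2:z}
drop 5:y onto {3:y}
ground layer = {0:z, 1:y}
drop-orders for the pieces not yet dropped (sum over which currently-grounded one goes next):
  1 to go: {4} 1  {5} 1
  2 to go: {2,4} 1  {3,5} 1  {4,5} 2
  3 to go: {0,2,4} 1  {1,3,5} 1  {2,4,5} 3  {3,4,5} 3
  4 to go: {0,2,4,5} 4  {1,3,4,5} 4  {2,3,4,5} 6
  if 0:z drops first: 10 orders
  if 1:y drops first: 10 orders
heap linearizations: 20

20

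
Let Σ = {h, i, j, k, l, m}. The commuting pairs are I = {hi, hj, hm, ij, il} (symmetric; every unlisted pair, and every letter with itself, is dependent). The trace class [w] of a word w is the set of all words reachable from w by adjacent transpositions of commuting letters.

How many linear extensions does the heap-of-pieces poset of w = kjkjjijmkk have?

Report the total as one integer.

piece 0:k — minimal
piece 1:j rests on {0:k}
piece 2:k rests on {1:j}
piece 3:j rests on {2:k}
piece 4:j rests on {3:j}
piece 5:i rests on {2:k}
piece 6:j rests on {4:j}
piece 7:m rests on {5:i, 6:j}
piece 8:k rests on {7:m}
piece 9:k rests on {8:k}
minimal pieces: {0:k}
ways to finish when only these pieces remain (= sum over removing one remaining piece with nothing left below it):
  1 left: {9}→1
  2 left: {8,9}→1
  3 left: {7,8,9}→1
  4 left: {5,7,8,9}→1  {6,7,8,9}→1
  5 left: {4,6,7,8,9}→1  {5,6,7,8,9}→2
  6 left: {3,4,6,7,8,9}→1  {4,5,6,7,8,9}→3
  7 left: {3,4,5,6,7,8,9}→4
  8 left: {2,3,4,5,6,7,8,9}→4
  placing 0:k first → 4 extensions

4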